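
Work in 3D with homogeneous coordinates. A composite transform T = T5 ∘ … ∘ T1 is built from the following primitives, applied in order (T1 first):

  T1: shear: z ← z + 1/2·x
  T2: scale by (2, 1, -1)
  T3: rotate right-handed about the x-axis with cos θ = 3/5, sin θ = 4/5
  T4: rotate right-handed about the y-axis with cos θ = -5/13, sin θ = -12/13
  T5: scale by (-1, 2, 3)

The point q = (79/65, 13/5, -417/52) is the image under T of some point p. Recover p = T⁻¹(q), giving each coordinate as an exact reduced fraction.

p = (-1, 5/2, 1/4)

T1 = [1 0 0 0; 0 1 0 0; 1/2 0 1 0; 0 0 0 1]
T2·T1 = [2 0 0 0; 0 1 0 0; -1/2 0 -1 0; 0 0 0 1]
T3·…·T1 = [2 0 0 0; 2/5 3/5 4/5 0; -3/10 4/5 -3/5 0; 0 0 0 1]
T4·…·T1 = [-32/65 -48/65 36/65 0; 2/5 3/5 4/5 0; 51/26 -4/13 3/13 0; 0 0 0 1]
T5·…·T1 = [32/65 48/65 -36/65 0; 4/5 6/5 8/5 0; 153/26 -12/13 9/13 0; 0 0 0 1]
det M = 12; M⁻¹ = [5/26 0 2/13 0; 48/65 3/10 -4/39 0; -13/20 2/5 0 0; 0 0 0 1]
M⁻¹ · (79/65, 13/5, -417/52)ᵀ = (-1, 5/2, 1/4)ᵀ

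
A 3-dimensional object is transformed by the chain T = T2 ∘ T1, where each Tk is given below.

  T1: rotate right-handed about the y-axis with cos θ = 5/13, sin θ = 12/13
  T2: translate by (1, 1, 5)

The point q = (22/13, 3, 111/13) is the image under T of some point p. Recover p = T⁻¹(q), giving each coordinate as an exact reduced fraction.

T1 = [5/13 0 12/13 0; 0 1 0 0; -12/13 0 5/13 0; 0 0 0 1]
T2·T1 = [5/13 0 12/13 1; 0 1 0 1; -12/13 0 5/13 5; 0 0 0 1]
det M = 1; M⁻¹ = [5/13 0 -12/13 55/13; 0 1 0 -1; 12/13 0 5/13 -37/13; 0 0 0 1]
M⁻¹ · (22/13, 3, 111/13)ᵀ = (-3, 2, 2)ᵀ

p = (-3, 2, 2)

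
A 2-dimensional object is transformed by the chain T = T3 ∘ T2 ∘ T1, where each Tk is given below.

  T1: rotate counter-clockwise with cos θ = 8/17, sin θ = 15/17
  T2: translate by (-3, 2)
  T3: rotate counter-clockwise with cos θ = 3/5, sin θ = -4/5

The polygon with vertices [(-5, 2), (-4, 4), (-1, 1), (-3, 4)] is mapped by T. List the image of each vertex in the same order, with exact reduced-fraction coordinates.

image vertices: (-463/85, 409/85), (-81/17, 118/17), (-114/85, 377/85), (-321/85, 603/85)

T1 rotate counter-clockwise with cos θ = 8/17, sin θ = 15/17: (-5, 2) → (-70/17, -59/17); (-4, 4) → (-92/17, -28/17); (-1, 1) → (-23/17, -7/17); (-3, 4) → (-84/17, -13/17)
T2 translate by (-3, 2): (-70/17, -59/17) → (-121/17, -25/17); (-92/17, -28/17) → (-143/17, 6/17); (-23/17, -7/17) → (-74/17, 27/17); (-84/17, -13/17) → (-135/17, 21/17)
T3 rotate counter-clockwise with cos θ = 3/5, sin θ = -4/5: (-121/17, -25/17) → (-463/85, 409/85); (-143/17, 6/17) → (-81/17, 118/17); (-74/17, 27/17) → (-114/85, 377/85); (-135/17, 21/17) → (-321/85, 603/85)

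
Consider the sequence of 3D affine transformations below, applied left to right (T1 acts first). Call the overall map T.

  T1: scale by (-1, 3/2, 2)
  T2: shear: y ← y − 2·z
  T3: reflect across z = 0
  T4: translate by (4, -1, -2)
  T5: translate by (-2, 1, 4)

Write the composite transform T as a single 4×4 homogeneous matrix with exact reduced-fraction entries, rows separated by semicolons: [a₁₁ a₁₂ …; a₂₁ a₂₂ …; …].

T = [-1 0 0 2; 0 3/2 -4 0; 0 0 -2 2; 0 0 0 1]

T1 = [-1 0 0 0; 0 3/2 0 0; 0 0 2 0; 0 0 0 1]
T2·T1 = [-1 0 0 0; 0 3/2 -4 0; 0 0 2 0; 0 0 0 1]
T3·…·T1 = [-1 0 0 0; 0 3/2 -4 0; 0 0 -2 0; 0 0 0 1]
T4·…·T1 = [-1 0 0 4; 0 3/2 -4 -1; 0 0 -2 -2; 0 0 0 1]
T5·…·T1 = [-1 0 0 2; 0 3/2 -4 0; 0 0 -2 2; 0 0 0 1]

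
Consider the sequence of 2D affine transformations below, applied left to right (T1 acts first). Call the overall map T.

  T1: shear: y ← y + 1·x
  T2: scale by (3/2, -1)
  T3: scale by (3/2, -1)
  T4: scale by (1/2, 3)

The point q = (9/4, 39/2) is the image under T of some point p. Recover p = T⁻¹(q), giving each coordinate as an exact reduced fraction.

p = (2, 9/2)

T1 = [1 0 0; 1 1 0; 0 0 1]
T2·T1 = [3/2 0 0; -1 -1 0; 0 0 1]
T3·…·T1 = [9/4 0 0; 1 1 0; 0 0 1]
T4·…·T1 = [9/8 0 0; 3 3 0; 0 0 1]
det M = 27/8; M⁻¹ = [8/9 0 0; -8/9 1/3 0; 0 0 1]
M⁻¹ · (9/4, 39/2)ᵀ = (2, 9/2)ᵀ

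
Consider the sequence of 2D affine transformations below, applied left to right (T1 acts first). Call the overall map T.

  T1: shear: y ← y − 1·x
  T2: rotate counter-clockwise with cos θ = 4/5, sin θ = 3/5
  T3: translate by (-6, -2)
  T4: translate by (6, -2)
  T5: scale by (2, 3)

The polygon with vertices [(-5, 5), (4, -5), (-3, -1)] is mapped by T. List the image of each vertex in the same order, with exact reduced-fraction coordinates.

T1 shear: y ← y − 1·x: (-5, 5) → (-5, 10); (4, -5) → (4, -9); (-3, -1) → (-3, 2)
T2 rotate counter-clockwise with cos θ = 4/5, sin θ = 3/5: (-5, 10) → (-10, 5); (4, -9) → (43/5, -24/5); (-3, 2) → (-18/5, -1/5)
T3 translate by (-6, -2): (-10, 5) → (-16, 3); (43/5, -24/5) → (13/5, -34/5); (-18/5, -1/5) → (-48/5, -11/5)
T4 translate by (6, -2): (-16, 3) → (-10, 1); (13/5, -34/5) → (43/5, -44/5); (-48/5, -11/5) → (-18/5, -21/5)
T5 scale by (2, 3): (-10, 1) → (-20, 3); (43/5, -44/5) → (86/5, -132/5); (-18/5, -21/5) → (-36/5, -63/5)

image vertices: (-20, 3), (86/5, -132/5), (-36/5, -63/5)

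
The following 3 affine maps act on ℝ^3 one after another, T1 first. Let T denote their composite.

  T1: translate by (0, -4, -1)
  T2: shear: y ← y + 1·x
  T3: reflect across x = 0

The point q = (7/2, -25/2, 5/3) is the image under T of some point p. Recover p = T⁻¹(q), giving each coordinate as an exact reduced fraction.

T1 = [1 0 0 0; 0 1 0 -4; 0 0 1 -1; 0 0 0 1]
T2·T1 = [1 0 0 0; 1 1 0 -4; 0 0 1 -1; 0 0 0 1]
T3·…·T1 = [-1 0 0 0; 1 1 0 -4; 0 0 1 -1; 0 0 0 1]
det M = -1; M⁻¹ = [-1 0 0 0; 1 1 0 4; 0 0 1 1; 0 0 0 1]
M⁻¹ · (7/2, -25/2, 5/3)ᵀ = (-7/2, -5, 8/3)ᵀ

p = (-7/2, -5, 8/3)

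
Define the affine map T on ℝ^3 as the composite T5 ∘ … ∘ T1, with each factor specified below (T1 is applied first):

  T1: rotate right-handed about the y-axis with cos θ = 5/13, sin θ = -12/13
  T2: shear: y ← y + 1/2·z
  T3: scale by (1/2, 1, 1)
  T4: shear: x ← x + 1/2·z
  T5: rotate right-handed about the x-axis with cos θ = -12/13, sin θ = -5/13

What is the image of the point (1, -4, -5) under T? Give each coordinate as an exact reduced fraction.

T(p) = (2, 49/13, 69/26)

T1 rotate right-handed about the y-axis with cos θ = 5/13, sin θ = -12/13: (1, -4, -5) → (5, -4, -1)
T2 shear: y ← y + 1/2·z: (5, -4, -1) → (5, -9/2, -1)
T3 scale by (1/2, 1, 1): (5, -9/2, -1) → (5/2, -9/2, -1)
T4 shear: x ← x + 1/2·z: (5/2, -9/2, -1) → (2, -9/2, -1)
T5 rotate right-handed about the x-axis with cos θ = -12/13, sin θ = -5/13: (2, -9/2, -1) → (2, 49/13, 69/26)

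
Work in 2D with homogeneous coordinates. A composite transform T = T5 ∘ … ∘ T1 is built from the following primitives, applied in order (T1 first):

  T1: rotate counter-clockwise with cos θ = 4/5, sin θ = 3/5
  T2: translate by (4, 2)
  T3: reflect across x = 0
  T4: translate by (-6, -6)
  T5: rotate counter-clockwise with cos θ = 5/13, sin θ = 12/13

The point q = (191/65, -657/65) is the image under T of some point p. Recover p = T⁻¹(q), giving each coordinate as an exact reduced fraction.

T1 = [4/5 -3/5 0; 3/5 4/5 0; 0 0 1]
T2·T1 = [4/5 -3/5 4; 3/5 4/5 2; 0 0 1]
T3·…·T1 = [-4/5 3/5 -4; 3/5 4/5 2; 0 0 1]
T4·…·T1 = [-4/5 3/5 -10; 3/5 4/5 -4; 0 0 1]
T5·…·T1 = [-56/65 -33/65 -2/13; -33/65 56/65 -140/13; 0 0 1]
det M = -1; M⁻¹ = [-56/65 -33/65 -28/5; -33/65 56/65 46/5; 0 0 1]
M⁻¹ · (191/65, -657/65)ᵀ = (-3, -1)ᵀ

p = (-3, -1)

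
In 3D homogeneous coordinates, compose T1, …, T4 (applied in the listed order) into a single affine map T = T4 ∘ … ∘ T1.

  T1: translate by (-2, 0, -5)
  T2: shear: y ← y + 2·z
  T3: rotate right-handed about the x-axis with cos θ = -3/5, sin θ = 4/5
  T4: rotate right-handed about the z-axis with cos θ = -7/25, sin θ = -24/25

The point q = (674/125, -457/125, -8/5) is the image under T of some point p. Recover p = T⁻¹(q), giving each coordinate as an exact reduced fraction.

p = (4, 3, 1)

T1 = [1 0 0 -2; 0 1 0 0; 0 0 1 -5; 0 0 0 1]
T2·T1 = [1 0 0 -2; 0 1 2 -10; 0 0 1 -5; 0 0 0 1]
T3·…·T1 = [1 0 0 -2; 0 -3/5 -2 10; 0 4/5 1 -5; 0 0 0 1]
T4·…·T1 = [-7/25 -72/125 -48/25 254/25; -24/25 21/125 14/25 -22/25; 0 4/5 1 -5; 0 0 0 1]
det M = 1; M⁻¹ = [-7/25 -24/25 0 2; 24/25 -7/25 2 0; -96/125 28/125 -3/5 5; 0 0 0 1]
M⁻¹ · (674/125, -457/125, -8/5)ᵀ = (4, 3, 1)ᵀ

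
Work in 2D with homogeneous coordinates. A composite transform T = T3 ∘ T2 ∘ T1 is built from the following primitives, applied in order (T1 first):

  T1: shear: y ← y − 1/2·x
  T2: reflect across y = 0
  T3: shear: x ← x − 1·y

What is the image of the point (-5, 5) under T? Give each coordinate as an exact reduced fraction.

T(p) = (5/2, -15/2)

T1 shear: y ← y − 1/2·x: (-5, 5) → (-5, 15/2)
T2 reflect across y = 0: (-5, 15/2) → (-5, -15/2)
T3 shear: x ← x − 1·y: (-5, -15/2) → (5/2, -15/2)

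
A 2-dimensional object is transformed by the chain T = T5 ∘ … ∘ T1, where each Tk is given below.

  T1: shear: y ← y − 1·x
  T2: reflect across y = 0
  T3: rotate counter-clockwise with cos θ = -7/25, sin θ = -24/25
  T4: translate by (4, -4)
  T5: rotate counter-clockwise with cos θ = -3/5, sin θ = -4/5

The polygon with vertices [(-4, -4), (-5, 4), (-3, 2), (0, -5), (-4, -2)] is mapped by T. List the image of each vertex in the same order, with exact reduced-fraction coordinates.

image vertices: (-16/5, -4), (23/5, 3/5), (1/5, -1/5), (-48/5, -19/5), (-8/5, -14/5)

T1 shear: y ← y − 1·x: (-4, -4) → (-4, 0); (-5, 4) → (-5, 9); (-3, 2) → (-3, 5); (0, -5) → (0, -5); (-4, -2) → (-4, 2)
T2 reflect across y = 0: (-4, 0) → (-4, 0); (-5, 9) → (-5, -9); (-3, 5) → (-3, -5); (0, -5) → (0, 5); (-4, 2) → (-4, -2)
T3 rotate counter-clockwise with cos θ = -7/25, sin θ = -24/25: (-4, 0) → (28/25, 96/25); (-5, -9) → (-181/25, 183/25); (-3, -5) → (-99/25, 107/25); (0, 5) → (24/5, -7/5); (-4, -2) → (-4/5, 22/5)
T4 translate by (4, -4): (28/25, 96/25) → (128/25, -4/25); (-181/25, 183/25) → (-81/25, 83/25); (-99/25, 107/25) → (1/25, 7/25); (24/5, -7/5) → (44/5, -27/5); (-4/5, 22/5) → (16/5, 2/5)
T5 rotate counter-clockwise with cos θ = -3/5, sin θ = -4/5: (128/25, -4/25) → (-16/5, -4); (-81/25, 83/25) → (23/5, 3/5); (1/25, 7/25) → (1/5, -1/5); (44/5, -27/5) → (-48/5, -19/5); (16/5, 2/5) → (-8/5, -14/5)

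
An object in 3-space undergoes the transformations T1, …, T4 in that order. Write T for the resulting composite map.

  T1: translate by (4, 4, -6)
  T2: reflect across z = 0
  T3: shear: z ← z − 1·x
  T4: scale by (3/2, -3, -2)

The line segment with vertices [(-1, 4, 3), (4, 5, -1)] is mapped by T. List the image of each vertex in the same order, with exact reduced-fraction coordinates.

image vertices: (9/2, -24, 0), (12, -27, 2)

T1 translate by (4, 4, -6): (-1, 4, 3) → (3, 8, -3); (4, 5, -1) → (8, 9, -7)
T2 reflect across z = 0: (3, 8, -3) → (3, 8, 3); (8, 9, -7) → (8, 9, 7)
T3 shear: z ← z − 1·x: (3, 8, 3) → (3, 8, 0); (8, 9, 7) → (8, 9, -1)
T4 scale by (3/2, -3, -2): (3, 8, 0) → (9/2, -24, 0); (8, 9, -1) → (12, -27, 2)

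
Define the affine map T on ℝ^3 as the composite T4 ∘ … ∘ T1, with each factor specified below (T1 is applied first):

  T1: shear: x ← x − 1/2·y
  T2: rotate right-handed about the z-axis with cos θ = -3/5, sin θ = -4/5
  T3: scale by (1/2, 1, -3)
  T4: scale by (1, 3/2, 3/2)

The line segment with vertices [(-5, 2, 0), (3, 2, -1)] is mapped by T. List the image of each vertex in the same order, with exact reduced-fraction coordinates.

image vertices: (13/5, 27/5, 0), (1/5, -21/5, 9/2)

T1 shear: x ← x − 1/2·y: (-5, 2, 0) → (-6, 2, 0); (3, 2, -1) → (2, 2, -1)
T2 rotate right-handed about the z-axis with cos θ = -3/5, sin θ = -4/5: (-6, 2, 0) → (26/5, 18/5, 0); (2, 2, -1) → (2/5, -14/5, -1)
T3 scale by (1/2, 1, -3): (26/5, 18/5, 0) → (13/5, 18/5, 0); (2/5, -14/5, -1) → (1/5, -14/5, 3)
T4 scale by (1, 3/2, 3/2): (13/5, 18/5, 0) → (13/5, 27/5, 0); (1/5, -14/5, 3) → (1/5, -21/5, 9/2)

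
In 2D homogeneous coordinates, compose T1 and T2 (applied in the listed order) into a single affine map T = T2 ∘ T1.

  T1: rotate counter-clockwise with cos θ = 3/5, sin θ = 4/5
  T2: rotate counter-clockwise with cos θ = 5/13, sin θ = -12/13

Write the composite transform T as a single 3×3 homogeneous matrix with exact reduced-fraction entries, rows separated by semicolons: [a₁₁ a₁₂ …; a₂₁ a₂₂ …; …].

T = [63/65 16/65 0; -16/65 63/65 0; 0 0 1]

T1 = [3/5 -4/5 0; 4/5 3/5 0; 0 0 1]
T2·T1 = [63/65 16/65 0; -16/65 63/65 0; 0 0 1]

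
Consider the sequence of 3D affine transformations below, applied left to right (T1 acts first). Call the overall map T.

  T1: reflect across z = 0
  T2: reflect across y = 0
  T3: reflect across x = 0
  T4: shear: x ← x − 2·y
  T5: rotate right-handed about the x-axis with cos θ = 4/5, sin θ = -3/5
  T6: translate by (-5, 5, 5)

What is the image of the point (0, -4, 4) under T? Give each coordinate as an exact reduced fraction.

T1 reflect across z = 0: (0, -4, 4) → (0, -4, -4)
T2 reflect across y = 0: (0, -4, -4) → (0, 4, -4)
T3 reflect across x = 0: (0, 4, -4) → (0, 4, -4)
T4 shear: x ← x − 2·y: (0, 4, -4) → (-8, 4, -4)
T5 rotate right-handed about the x-axis with cos θ = 4/5, sin θ = -3/5: (-8, 4, -4) → (-8, 4/5, -28/5)
T6 translate by (-5, 5, 5): (-8, 4/5, -28/5) → (-13, 29/5, -3/5)

T(p) = (-13, 29/5, -3/5)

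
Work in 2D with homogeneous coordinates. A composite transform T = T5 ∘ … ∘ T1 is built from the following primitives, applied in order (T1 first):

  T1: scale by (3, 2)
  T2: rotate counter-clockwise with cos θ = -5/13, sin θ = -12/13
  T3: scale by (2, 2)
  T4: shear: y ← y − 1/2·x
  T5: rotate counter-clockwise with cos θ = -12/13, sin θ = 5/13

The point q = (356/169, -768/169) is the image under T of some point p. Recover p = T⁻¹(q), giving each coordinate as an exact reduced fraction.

T1 = [3 0 0; 0 2 0; 0 0 1]
T2·T1 = [-15/13 24/13 0; -36/13 -10/13 0; 0 0 1]
T3·…·T1 = [-30/13 48/13 0; -72/13 -20/13 0; 0 0 1]
T4·…·T1 = [-30/13 48/13 0; -57/13 -44/13 0; 0 0 1]
T5·…·T1 = [645/169 -356/169 0; 534/169 768/169 0; 0 0 1]
det M = 24; M⁻¹ = [32/169 89/1014 0; -89/676 215/1352 0; 0 0 1]
M⁻¹ · (356/169, -768/169)ᵀ = (0, -1)ᵀ

p = (0, -1)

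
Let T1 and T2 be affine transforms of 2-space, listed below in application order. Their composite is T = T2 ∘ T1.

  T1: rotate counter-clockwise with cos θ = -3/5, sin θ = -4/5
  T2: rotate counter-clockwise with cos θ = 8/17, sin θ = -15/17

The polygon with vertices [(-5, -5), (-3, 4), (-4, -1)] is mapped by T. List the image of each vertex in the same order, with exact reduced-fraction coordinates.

T1 rotate counter-clockwise with cos θ = -3/5, sin θ = -4/5: (-5, -5) → (-1, 7); (-3, 4) → (5, 0); (-4, -1) → (8/5, 19/5)
T2 rotate counter-clockwise with cos θ = 8/17, sin θ = -15/17: (-1, 7) → (97/17, 71/17); (5, 0) → (40/17, -75/17); (8/5, 19/5) → (349/85, 32/85)

image vertices: (97/17, 71/17), (40/17, -75/17), (349/85, 32/85)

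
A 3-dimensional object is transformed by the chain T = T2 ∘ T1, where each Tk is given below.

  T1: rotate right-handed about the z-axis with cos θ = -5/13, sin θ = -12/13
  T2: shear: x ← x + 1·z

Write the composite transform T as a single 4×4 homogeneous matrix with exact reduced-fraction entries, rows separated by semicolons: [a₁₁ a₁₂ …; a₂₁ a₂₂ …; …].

T1 = [-5/13 12/13 0 0; -12/13 -5/13 0 0; 0 0 1 0; 0 0 0 1]
T2·T1 = [-5/13 12/13 1 0; -12/13 -5/13 0 0; 0 0 1 0; 0 0 0 1]

T = [-5/13 12/13 1 0; -12/13 -5/13 0 0; 0 0 1 0; 0 0 0 1]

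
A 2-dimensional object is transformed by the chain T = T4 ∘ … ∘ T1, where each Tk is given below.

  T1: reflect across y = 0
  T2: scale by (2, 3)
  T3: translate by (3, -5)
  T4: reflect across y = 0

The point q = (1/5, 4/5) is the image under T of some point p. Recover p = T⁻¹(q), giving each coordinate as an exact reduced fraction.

T1 = [1 0 0; 0 -1 0; 0 0 1]
T2·T1 = [2 0 0; 0 -3 0; 0 0 1]
T3·…·T1 = [2 0 3; 0 -3 -5; 0 0 1]
T4·…·T1 = [2 0 3; 0 3 5; 0 0 1]
det M = 6; M⁻¹ = [1/2 0 -3/2; 0 1/3 -5/3; 0 0 1]
M⁻¹ · (1/5, 4/5)ᵀ = (-7/5, -7/5)ᵀ

p = (-7/5, -7/5)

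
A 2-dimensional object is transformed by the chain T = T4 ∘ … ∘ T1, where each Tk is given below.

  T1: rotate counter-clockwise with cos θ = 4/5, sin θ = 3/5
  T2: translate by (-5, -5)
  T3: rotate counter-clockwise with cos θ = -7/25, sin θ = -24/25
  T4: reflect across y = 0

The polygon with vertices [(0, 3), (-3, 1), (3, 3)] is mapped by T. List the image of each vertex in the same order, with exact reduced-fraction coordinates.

image vertices: (-74/125, -907/125), (-88/25, -234/25), (58/125, -556/125)

T1 rotate counter-clockwise with cos θ = 4/5, sin θ = 3/5: (0, 3) → (-9/5, 12/5); (-3, 1) → (-3, -1); (3, 3) → (3/5, 21/5)
T2 translate by (-5, -5): (-9/5, 12/5) → (-34/5, -13/5); (-3, -1) → (-8, -6); (3/5, 21/5) → (-22/5, -4/5)
T3 rotate counter-clockwise with cos θ = -7/25, sin θ = -24/25: (-34/5, -13/5) → (-74/125, 907/125); (-8, -6) → (-88/25, 234/25); (-22/5, -4/5) → (58/125, 556/125)
T4 reflect across y = 0: (-74/125, 907/125) → (-74/125, -907/125); (-88/25, 234/25) → (-88/25, -234/25); (58/125, 556/125) → (58/125, -556/125)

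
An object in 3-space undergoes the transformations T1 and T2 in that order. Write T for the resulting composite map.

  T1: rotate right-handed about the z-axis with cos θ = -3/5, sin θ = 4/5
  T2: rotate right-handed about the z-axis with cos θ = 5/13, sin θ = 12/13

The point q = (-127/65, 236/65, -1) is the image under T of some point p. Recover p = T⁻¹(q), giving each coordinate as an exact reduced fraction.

T1 = [-3/5 -4/5 0 0; 4/5 -3/5 0 0; 0 0 1 0; 0 0 0 1]
T2·T1 = [-63/65 16/65 0 0; -16/65 -63/65 0 0; 0 0 1 0; 0 0 0 1]
det M = 1; M⁻¹ = [-63/65 -16/65 0 0; 16/65 -63/65 0 0; 0 0 1 0; 0 0 0 1]
M⁻¹ · (-127/65, 236/65, -1)ᵀ = (1, -4, -1)ᵀ

p = (1, -4, -1)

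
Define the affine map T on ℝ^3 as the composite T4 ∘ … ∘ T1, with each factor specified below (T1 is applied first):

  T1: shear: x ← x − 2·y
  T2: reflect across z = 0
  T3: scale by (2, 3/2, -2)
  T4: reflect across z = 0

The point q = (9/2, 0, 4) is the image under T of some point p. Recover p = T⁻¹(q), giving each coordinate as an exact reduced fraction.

p = (9/4, 0, -2)

T1 = [1 -2 0 0; 0 1 0 0; 0 0 1 0; 0 0 0 1]
T2·T1 = [1 -2 0 0; 0 1 0 0; 0 0 -1 0; 0 0 0 1]
T3·…·T1 = [2 -4 0 0; 0 3/2 0 0; 0 0 2 0; 0 0 0 1]
T4·…·T1 = [2 -4 0 0; 0 3/2 0 0; 0 0 -2 0; 0 0 0 1]
det M = -6; M⁻¹ = [1/2 4/3 0 0; 0 2/3 0 0; 0 0 -1/2 0; 0 0 0 1]
M⁻¹ · (9/2, 0, 4)ᵀ = (9/4, 0, -2)ᵀ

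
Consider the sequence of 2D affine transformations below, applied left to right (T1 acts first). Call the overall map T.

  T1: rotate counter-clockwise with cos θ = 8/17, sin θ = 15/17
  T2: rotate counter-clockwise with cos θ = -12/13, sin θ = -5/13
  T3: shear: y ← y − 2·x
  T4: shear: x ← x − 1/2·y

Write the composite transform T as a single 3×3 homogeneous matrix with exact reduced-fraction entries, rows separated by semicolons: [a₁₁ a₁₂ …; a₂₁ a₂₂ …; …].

T = [4/13 53/26 0; -178/221 -461/221 0; 0 0 1]

T1 = [8/17 -15/17 0; 15/17 8/17 0; 0 0 1]
T2·T1 = [-21/221 220/221 0; -220/221 -21/221 0; 0 0 1]
T3·…·T1 = [-21/221 220/221 0; -178/221 -461/221 0; 0 0 1]
T4·…·T1 = [4/13 53/26 0; -178/221 -461/221 0; 0 0 1]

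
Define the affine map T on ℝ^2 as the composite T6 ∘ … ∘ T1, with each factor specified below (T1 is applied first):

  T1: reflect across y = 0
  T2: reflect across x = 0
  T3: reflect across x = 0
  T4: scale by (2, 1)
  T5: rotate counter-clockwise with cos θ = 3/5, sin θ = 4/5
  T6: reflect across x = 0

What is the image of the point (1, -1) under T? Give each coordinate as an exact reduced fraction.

T1 reflect across y = 0: (1, -1) → (1, 1)
T2 reflect across x = 0: (1, 1) → (-1, 1)
T3 reflect across x = 0: (-1, 1) → (1, 1)
T4 scale by (2, 1): (1, 1) → (2, 1)
T5 rotate counter-clockwise with cos θ = 3/5, sin θ = 4/5: (2, 1) → (2/5, 11/5)
T6 reflect across x = 0: (2/5, 11/5) → (-2/5, 11/5)

T(p) = (-2/5, 11/5)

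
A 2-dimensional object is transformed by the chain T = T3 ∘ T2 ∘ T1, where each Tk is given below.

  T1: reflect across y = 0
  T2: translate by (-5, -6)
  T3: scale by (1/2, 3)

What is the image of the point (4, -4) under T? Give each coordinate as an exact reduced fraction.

T1 reflect across y = 0: (4, -4) → (4, 4)
T2 translate by (-5, -6): (4, 4) → (-1, -2)
T3 scale by (1/2, 3): (-1, -2) → (-1/2, -6)

T(p) = (-1/2, -6)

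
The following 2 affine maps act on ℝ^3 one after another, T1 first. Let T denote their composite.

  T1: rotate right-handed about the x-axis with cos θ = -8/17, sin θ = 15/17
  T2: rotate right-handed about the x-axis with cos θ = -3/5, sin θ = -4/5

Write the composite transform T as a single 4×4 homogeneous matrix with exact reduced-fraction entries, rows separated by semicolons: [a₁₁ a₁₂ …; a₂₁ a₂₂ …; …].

T = [1 0 0 0; 0 84/85 13/85 0; 0 -13/85 84/85 0; 0 0 0 1]

T1 = [1 0 0 0; 0 -8/17 -15/17 0; 0 15/17 -8/17 0; 0 0 0 1]
T2·T1 = [1 0 0 0; 0 84/85 13/85 0; 0 -13/85 84/85 0; 0 0 0 1]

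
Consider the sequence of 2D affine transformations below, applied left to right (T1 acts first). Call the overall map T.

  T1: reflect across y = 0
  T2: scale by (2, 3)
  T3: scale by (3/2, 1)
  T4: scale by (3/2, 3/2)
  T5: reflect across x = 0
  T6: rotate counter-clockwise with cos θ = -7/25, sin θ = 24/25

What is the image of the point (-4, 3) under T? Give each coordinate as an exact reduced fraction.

T1 reflect across y = 0: (-4, 3) → (-4, -3)
T2 scale by (2, 3): (-4, -3) → (-8, -9)
T3 scale by (3/2, 1): (-8, -9) → (-12, -9)
T4 scale by (3/2, 3/2): (-12, -9) → (-18, -27/2)
T5 reflect across x = 0: (-18, -27/2) → (18, -27/2)
T6 rotate counter-clockwise with cos θ = -7/25, sin θ = 24/25: (18, -27/2) → (198/25, 1053/50)

T(p) = (198/25, 1053/50)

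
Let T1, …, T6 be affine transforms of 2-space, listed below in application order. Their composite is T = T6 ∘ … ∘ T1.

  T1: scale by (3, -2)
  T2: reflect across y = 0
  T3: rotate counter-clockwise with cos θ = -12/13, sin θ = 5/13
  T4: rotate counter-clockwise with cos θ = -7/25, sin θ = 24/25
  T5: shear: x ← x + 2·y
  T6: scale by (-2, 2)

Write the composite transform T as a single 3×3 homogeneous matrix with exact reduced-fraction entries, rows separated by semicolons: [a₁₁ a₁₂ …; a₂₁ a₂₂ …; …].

T = [4092/325 -1004/325 0; -1938/325 -144/325 0; 0 0 1]

T1 = [3 0 0; 0 -2 0; 0 0 1]
T2·T1 = [3 0 0; 0 2 0; 0 0 1]
T3·…·T1 = [-36/13 -10/13 0; 15/13 -24/13 0; 0 0 1]
T4·…·T1 = [-108/325 646/325 0; -969/325 -72/325 0; 0 0 1]
T5·…·T1 = [-2046/325 502/325 0; -969/325 -72/325 0; 0 0 1]
T6·…·T1 = [4092/325 -1004/325 0; -1938/325 -144/325 0; 0 0 1]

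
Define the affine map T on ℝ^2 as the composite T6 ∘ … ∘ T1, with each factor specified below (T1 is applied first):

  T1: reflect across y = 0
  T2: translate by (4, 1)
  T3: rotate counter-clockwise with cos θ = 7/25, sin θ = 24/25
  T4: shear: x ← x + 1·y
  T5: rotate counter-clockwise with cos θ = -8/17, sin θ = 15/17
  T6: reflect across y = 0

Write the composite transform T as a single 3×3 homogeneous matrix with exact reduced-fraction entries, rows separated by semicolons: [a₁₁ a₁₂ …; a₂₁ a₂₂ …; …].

T = [-608/425 -31/425 -2401/425; -273/425 -311/425 -781/425; 0 0 1]

T1 = [1 0 0; 0 -1 0; 0 0 1]
T2·T1 = [1 0 4; 0 -1 1; 0 0 1]
T3·…·T1 = [7/25 24/25 4/25; 24/25 -7/25 103/25; 0 0 1]
T4·…·T1 = [31/25 17/25 107/25; 24/25 -7/25 103/25; 0 0 1]
T5·…·T1 = [-608/425 -31/425 -2401/425; 273/425 311/425 781/425; 0 0 1]
T6·…·T1 = [-608/425 -31/425 -2401/425; -273/425 -311/425 -781/425; 0 0 1]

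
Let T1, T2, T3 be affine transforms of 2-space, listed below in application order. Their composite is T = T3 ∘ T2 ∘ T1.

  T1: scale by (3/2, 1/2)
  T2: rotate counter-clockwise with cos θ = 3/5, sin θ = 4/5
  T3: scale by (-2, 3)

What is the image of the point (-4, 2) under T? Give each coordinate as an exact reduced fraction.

T1 scale by (3/2, 1/2): (-4, 2) → (-6, 1)
T2 rotate counter-clockwise with cos θ = 3/5, sin θ = 4/5: (-6, 1) → (-22/5, -21/5)
T3 scale by (-2, 3): (-22/5, -21/5) → (44/5, -63/5)

T(p) = (44/5, -63/5)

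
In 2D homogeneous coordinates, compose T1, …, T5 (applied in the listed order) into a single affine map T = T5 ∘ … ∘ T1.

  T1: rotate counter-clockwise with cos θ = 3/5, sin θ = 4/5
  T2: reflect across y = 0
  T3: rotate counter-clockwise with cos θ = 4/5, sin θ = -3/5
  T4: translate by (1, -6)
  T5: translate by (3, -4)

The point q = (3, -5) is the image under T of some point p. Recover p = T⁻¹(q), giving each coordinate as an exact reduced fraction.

T1 = [3/5 -4/5 0; 4/5 3/5 0; 0 0 1]
T2·T1 = [3/5 -4/5 0; -4/5 -3/5 0; 0 0 1]
T3·…·T1 = [0 -1 0; -1 0 0; 0 0 1]
T4·…·T1 = [0 -1 1; -1 0 -6; 0 0 1]
T5·…·T1 = [0 -1 4; -1 0 -10; 0 0 1]
det M = -1; M⁻¹ = [0 -1 -10; -1 0 4; 0 0 1]
M⁻¹ · (3, -5)ᵀ = (-5, 1)ᵀ

p = (-5, 1)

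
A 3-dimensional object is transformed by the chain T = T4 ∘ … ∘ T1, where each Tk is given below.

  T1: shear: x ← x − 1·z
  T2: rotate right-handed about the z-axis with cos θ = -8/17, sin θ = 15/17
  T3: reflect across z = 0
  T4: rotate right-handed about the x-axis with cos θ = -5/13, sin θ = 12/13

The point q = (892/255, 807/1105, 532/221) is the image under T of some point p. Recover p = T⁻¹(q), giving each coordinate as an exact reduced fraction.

T1 = [1 0 -1 0; 0 1 0 0; 0 0 1 0; 0 0 0 1]
T2·T1 = [-8/17 -15/17 8/17 0; 15/17 -8/17 -15/17 0; 0 0 1 0; 0 0 0 1]
T3·…·T1 = [-8/17 -15/17 8/17 0; 15/17 -8/17 -15/17 0; 0 0 -1 0; 0 0 0 1]
T4·…·T1 = [-8/17 -15/17 8/17 0; -75/221 40/221 279/221 0; 180/221 -96/221 -95/221 0; 0 0 0 1]
det M = -1; M⁻¹ = [-8/17 129/221 265/221 0; -15/17 40/221 -96/221 0; 0 12/13 5/13 0; 0 0 0 1]
M⁻¹ · (892/255, 807/1105, 532/221)ᵀ = (5/3, -4, 8/5)ᵀ

p = (5/3, -4, 8/5)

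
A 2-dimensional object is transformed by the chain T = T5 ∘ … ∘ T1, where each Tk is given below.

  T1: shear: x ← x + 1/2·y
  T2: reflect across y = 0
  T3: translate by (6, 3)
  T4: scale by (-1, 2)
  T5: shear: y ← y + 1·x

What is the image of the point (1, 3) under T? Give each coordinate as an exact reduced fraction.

T(p) = (-17/2, -17/2)

T1 shear: x ← x + 1/2·y: (1, 3) → (5/2, 3)
T2 reflect across y = 0: (5/2, 3) → (5/2, -3)
T3 translate by (6, 3): (5/2, -3) → (17/2, 0)
T4 scale by (-1, 2): (17/2, 0) → (-17/2, 0)
T5 shear: y ← y + 1·x: (-17/2, 0) → (-17/2, -17/2)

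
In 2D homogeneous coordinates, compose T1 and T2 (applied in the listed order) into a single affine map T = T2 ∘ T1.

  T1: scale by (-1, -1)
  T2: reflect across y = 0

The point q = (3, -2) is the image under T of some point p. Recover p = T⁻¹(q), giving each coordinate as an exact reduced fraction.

p = (-3, -2)

T1 = [-1 0 0; 0 -1 0; 0 0 1]
T2·T1 = [-1 0 0; 0 1 0; 0 0 1]
det M = -1; M⁻¹ = [-1 0 0; 0 1 0; 0 0 1]
M⁻¹ · (3, -2)ᵀ = (-3, -2)ᵀ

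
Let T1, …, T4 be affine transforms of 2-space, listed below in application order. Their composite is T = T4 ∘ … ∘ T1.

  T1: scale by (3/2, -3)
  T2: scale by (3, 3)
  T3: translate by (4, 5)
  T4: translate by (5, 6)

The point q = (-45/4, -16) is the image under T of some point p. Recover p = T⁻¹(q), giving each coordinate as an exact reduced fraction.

p = (-9/2, 3)

T1 = [3/2 0 0; 0 -3 0; 0 0 1]
T2·T1 = [9/2 0 0; 0 -9 0; 0 0 1]
T3·…·T1 = [9/2 0 4; 0 -9 5; 0 0 1]
T4·…·T1 = [9/2 0 9; 0 -9 11; 0 0 1]
det M = -81/2; M⁻¹ = [2/9 0 -2; 0 -1/9 11/9; 0 0 1]
M⁻¹ · (-45/4, -16)ᵀ = (-9/2, 3)ᵀ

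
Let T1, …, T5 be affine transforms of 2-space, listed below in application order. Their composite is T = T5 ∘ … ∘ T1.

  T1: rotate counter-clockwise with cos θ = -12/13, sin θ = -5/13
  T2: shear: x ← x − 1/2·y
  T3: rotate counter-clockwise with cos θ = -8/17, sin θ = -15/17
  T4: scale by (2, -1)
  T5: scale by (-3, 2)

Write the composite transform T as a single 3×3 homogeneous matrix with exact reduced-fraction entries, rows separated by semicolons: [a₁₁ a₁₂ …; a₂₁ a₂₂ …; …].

T = [-6/221 1608/221 0; -365/221 138/221 0; 0 0 1]

T1 = [-12/13 5/13 0; -5/13 -12/13 0; 0 0 1]
T2·T1 = [-19/26 11/13 0; -5/13 -12/13 0; 0 0 1]
T3·…·T1 = [1/221 -268/221 0; 365/442 -69/221 0; 0 0 1]
T4·…·T1 = [2/221 -536/221 0; -365/442 69/221 0; 0 0 1]
T5·…·T1 = [-6/221 1608/221 0; -365/221 138/221 0; 0 0 1]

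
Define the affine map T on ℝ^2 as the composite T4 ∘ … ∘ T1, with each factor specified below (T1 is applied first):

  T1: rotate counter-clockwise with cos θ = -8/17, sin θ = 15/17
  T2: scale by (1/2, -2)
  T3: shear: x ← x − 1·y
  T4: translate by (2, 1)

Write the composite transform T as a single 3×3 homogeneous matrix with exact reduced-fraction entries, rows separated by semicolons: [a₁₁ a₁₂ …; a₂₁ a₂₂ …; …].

T = [26/17 -47/34 2; -30/17 16/17 1; 0 0 1]

T1 = [-8/17 -15/17 0; 15/17 -8/17 0; 0 0 1]
T2·T1 = [-4/17 -15/34 0; -30/17 16/17 0; 0 0 1]
T3·…·T1 = [26/17 -47/34 0; -30/17 16/17 0; 0 0 1]
T4·…·T1 = [26/17 -47/34 2; -30/17 16/17 1; 0 0 1]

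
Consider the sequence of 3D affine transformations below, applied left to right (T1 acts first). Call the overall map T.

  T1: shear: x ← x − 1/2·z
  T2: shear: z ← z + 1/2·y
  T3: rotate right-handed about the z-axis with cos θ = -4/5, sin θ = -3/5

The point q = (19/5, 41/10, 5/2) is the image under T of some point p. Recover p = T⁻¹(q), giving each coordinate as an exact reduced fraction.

T1 = [1 0 -1/2 0; 0 1 0 0; 0 0 1 0; 0 0 0 1]
T2·T1 = [1 0 -1/2 0; 0 1 0 0; 0 1/2 1 0; 0 0 0 1]
T3·…·T1 = [-4/5 3/5 2/5 0; -3/5 -4/5 3/10 0; 0 1/2 1 0; 0 0 0 1]
det M = 1; M⁻¹ = [-19/20 -2/5 1/2 0; 3/5 -4/5 0 0; -3/10 2/5 1 0; 0 0 0 1]
M⁻¹ · (19/5, 41/10, 5/2)ᵀ = (-4, -1, 3)ᵀ

p = (-4, -1, 3)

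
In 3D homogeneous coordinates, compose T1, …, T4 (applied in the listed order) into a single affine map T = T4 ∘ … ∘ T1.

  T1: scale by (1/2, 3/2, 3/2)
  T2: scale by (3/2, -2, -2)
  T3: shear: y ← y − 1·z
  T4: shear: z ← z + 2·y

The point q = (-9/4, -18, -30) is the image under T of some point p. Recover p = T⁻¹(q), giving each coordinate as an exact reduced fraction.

T1 = [1/2 0 0 0; 0 3/2 0 0; 0 0 3/2 0; 0 0 0 1]
T2·T1 = [3/4 0 0 0; 0 -3 0 0; 0 0 -3 0; 0 0 0 1]
T3·…·T1 = [3/4 0 0 0; 0 -3 3 0; 0 0 -3 0; 0 0 0 1]
T4·…·T1 = [3/4 0 0 0; 0 -3 3 0; 0 -6 3 0; 0 0 0 1]
det M = 27/4; M⁻¹ = [4/3 0 0 0; 0 1/3 -1/3 0; 0 2/3 -1/3 0; 0 0 0 1]
M⁻¹ · (-9/4, -18, -30)ᵀ = (-3, 4, -2)ᵀ

p = (-3, 4, -2)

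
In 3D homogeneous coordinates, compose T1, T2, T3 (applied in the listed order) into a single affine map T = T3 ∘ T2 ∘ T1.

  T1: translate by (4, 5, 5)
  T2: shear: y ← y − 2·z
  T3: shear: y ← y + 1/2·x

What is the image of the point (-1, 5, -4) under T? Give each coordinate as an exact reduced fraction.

T(p) = (3, 19/2, 1)

T1 translate by (4, 5, 5): (-1, 5, -4) → (3, 10, 1)
T2 shear: y ← y − 2·z: (3, 10, 1) → (3, 8, 1)
T3 shear: y ← y + 1/2·x: (3, 8, 1) → (3, 19/2, 1)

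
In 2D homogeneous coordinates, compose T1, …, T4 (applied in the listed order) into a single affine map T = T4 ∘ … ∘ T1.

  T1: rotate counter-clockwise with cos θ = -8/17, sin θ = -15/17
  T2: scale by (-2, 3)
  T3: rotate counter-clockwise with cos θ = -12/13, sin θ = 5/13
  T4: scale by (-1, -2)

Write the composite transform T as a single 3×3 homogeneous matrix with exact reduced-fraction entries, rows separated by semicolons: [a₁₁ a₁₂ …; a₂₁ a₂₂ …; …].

T = [-33/221 -480/221 0; -1240/221 -276/221 0; 0 0 1]

T1 = [-8/17 15/17 0; -15/17 -8/17 0; 0 0 1]
T2·T1 = [16/17 -30/17 0; -45/17 -24/17 0; 0 0 1]
T3·…·T1 = [33/221 480/221 0; 620/221 138/221 0; 0 0 1]
T4·…·T1 = [-33/221 -480/221 0; -1240/221 -276/221 0; 0 0 1]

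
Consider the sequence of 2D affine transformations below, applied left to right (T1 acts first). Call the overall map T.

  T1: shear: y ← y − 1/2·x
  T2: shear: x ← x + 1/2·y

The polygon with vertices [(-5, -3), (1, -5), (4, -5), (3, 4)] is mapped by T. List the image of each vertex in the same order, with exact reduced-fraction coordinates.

image vertices: (-21/4, -1/2), (-7/4, -11/2), (1/2, -7), (17/4, 5/2)

T1 shear: y ← y − 1/2·x: (-5, -3) → (-5, -1/2); (1, -5) → (1, -11/2); (4, -5) → (4, -7); (3, 4) → (3, 5/2)
T2 shear: x ← x + 1/2·y: (-5, -1/2) → (-21/4, -1/2); (1, -11/2) → (-7/4, -11/2); (4, -7) → (1/2, -7); (3, 5/2) → (17/4, 5/2)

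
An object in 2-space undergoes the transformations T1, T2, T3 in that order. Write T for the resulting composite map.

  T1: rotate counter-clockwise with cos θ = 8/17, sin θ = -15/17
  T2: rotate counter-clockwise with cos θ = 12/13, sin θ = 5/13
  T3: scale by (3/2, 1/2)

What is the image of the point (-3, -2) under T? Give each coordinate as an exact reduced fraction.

T1 rotate counter-clockwise with cos θ = 8/17, sin θ = -15/17: (-3, -2) → (-54/17, 29/17)
T2 rotate counter-clockwise with cos θ = 12/13, sin θ = 5/13: (-54/17, 29/17) → (-61/17, 6/17)
T3 scale by (3/2, 1/2): (-61/17, 6/17) → (-183/34, 3/17)

T(p) = (-183/34, 3/17)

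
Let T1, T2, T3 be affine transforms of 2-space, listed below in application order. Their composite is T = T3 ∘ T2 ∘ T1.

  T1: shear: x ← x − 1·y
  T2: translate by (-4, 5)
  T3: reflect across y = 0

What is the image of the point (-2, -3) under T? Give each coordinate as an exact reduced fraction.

T1 shear: x ← x − 1·y: (-2, -3) → (1, -3)
T2 translate by (-4, 5): (1, -3) → (-3, 2)
T3 reflect across y = 0: (-3, 2) → (-3, -2)

T(p) = (-3, -2)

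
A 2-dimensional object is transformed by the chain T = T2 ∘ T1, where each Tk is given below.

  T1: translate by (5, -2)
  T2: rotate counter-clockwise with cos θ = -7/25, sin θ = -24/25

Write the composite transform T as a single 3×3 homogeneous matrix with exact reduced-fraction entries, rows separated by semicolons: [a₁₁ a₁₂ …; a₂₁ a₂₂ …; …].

T = [-7/25 24/25 -83/25; -24/25 -7/25 -106/25; 0 0 1]

T1 = [1 0 5; 0 1 -2; 0 0 1]
T2·T1 = [-7/25 24/25 -83/25; -24/25 -7/25 -106/25; 0 0 1]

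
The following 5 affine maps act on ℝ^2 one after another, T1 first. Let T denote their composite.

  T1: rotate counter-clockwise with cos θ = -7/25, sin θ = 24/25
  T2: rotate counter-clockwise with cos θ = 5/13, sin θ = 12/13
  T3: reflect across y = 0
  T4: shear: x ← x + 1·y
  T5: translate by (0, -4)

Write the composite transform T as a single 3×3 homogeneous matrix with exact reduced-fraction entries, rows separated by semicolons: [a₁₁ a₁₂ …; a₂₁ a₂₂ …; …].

T = [-359/325 287/325 0; -36/325 323/325 -4; 0 0 1]

T1 = [-7/25 -24/25 0; 24/25 -7/25 0; 0 0 1]
T2·T1 = [-323/325 -36/325 0; 36/325 -323/325 0; 0 0 1]
T3·…·T1 = [-323/325 -36/325 0; -36/325 323/325 0; 0 0 1]
T4·…·T1 = [-359/325 287/325 0; -36/325 323/325 0; 0 0 1]
T5·…·T1 = [-359/325 287/325 0; -36/325 323/325 -4; 0 0 1]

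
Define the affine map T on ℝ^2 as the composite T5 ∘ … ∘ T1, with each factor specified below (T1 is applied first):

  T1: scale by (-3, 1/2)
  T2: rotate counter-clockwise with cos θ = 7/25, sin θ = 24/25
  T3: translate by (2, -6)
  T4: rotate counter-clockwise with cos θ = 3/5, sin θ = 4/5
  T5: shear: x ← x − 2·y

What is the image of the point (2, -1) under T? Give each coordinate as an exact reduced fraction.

T1 scale by (-3, 1/2): (2, -1) → (-6, -1/2)
T2 rotate counter-clockwise with cos θ = 7/25, sin θ = 24/25: (-6, -1/2) → (-6/5, -59/10)
T3 translate by (2, -6): (-6/5, -59/10) → (4/5, -119/10)
T4 rotate counter-clockwise with cos θ = 3/5, sin θ = 4/5: (4/5, -119/10) → (10, -13/2)
T5 shear: x ← x − 2·y: (10, -13/2) → (23, -13/2)

T(p) = (23, -13/2)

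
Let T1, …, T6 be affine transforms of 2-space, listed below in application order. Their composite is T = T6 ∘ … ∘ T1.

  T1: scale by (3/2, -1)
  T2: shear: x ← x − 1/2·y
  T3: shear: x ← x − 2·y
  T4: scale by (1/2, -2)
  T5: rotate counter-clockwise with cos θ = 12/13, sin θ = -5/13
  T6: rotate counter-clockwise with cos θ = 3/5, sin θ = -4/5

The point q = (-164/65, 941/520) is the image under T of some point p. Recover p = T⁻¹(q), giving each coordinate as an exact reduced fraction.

p = (-3/2, -1)

T1 = [3/2 0 0; 0 -1 0; 0 0 1]
T2·T1 = [3/2 1/2 0; 0 -1 0; 0 0 1]
T3·…·T1 = [3/2 5/2 0; 0 -1 0; 0 0 1]
T4·…·T1 = [3/4 5/4 0; 0 2 0; 0 0 1]
T5·…·T1 = [9/13 25/13 0; -15/52 71/52 0; 0 0 1]
T6·…·T1 = [12/65 146/65 0; -189/260 -187/260 0; 0 0 1]
det M = 3/2; M⁻¹ = [-187/390 -292/195 0; 63/130 8/65 0; 0 0 1]
M⁻¹ · (-164/65, 941/520)ᵀ = (-3/2, -1)ᵀ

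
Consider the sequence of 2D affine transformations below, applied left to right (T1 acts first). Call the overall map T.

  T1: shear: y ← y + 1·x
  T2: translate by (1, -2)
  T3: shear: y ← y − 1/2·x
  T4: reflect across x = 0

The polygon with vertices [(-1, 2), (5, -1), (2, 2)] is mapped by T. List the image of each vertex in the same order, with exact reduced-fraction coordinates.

image vertices: (0, -1), (-6, -1), (-3, 1/2)

T1 shear: y ← y + 1·x: (-1, 2) → (-1, 1); (5, -1) → (5, 4); (2, 2) → (2, 4)
T2 translate by (1, -2): (-1, 1) → (0, -1); (5, 4) → (6, 2); (2, 4) → (3, 2)
T3 shear: y ← y − 1/2·x: (0, -1) → (0, -1); (6, 2) → (6, -1); (3, 2) → (3, 1/2)
T4 reflect across x = 0: (0, -1) → (0, -1); (6, -1) → (-6, -1); (3, 1/2) → (-3, 1/2)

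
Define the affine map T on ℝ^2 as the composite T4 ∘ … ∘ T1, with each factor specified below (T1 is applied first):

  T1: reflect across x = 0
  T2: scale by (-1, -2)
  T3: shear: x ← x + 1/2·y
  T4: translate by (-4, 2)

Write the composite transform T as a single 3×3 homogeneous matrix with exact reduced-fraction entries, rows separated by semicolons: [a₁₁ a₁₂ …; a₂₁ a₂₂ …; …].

T1 = [-1 0 0; 0 1 0; 0 0 1]
T2·T1 = [1 0 0; 0 -2 0; 0 0 1]
T3·…·T1 = [1 -1 0; 0 -2 0; 0 0 1]
T4·…·T1 = [1 -1 -4; 0 -2 2; 0 0 1]

T = [1 -1 -4; 0 -2 2; 0 0 1]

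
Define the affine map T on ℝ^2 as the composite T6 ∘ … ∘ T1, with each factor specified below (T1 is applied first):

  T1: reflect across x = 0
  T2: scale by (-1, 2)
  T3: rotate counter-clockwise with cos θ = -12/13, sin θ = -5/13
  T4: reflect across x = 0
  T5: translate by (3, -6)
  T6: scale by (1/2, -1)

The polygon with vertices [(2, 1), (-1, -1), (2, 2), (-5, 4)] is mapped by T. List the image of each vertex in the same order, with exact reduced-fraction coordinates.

T1 reflect across x = 0: (2, 1) → (-2, 1); (-1, -1) → (1, -1); (2, 2) → (-2, 2); (-5, 4) → (5, 4)
T2 scale by (-1, 2): (-2, 1) → (2, 2); (1, -1) → (-1, -2); (-2, 2) → (2, 4); (5, 4) → (-5, 8)
T3 rotate counter-clockwise with cos θ = -12/13, sin θ = -5/13: (2, 2) → (-14/13, -34/13); (-1, -2) → (2/13, 29/13); (2, 4) → (-4/13, -58/13); (-5, 8) → (100/13, -71/13)
T4 reflect across x = 0: (-14/13, -34/13) → (14/13, -34/13); (2/13, 29/13) → (-2/13, 29/13); (-4/13, -58/13) → (4/13, -58/13); (100/13, -71/13) → (-100/13, -71/13)
T5 translate by (3, -6): (14/13, -34/13) → (53/13, -112/13); (-2/13, 29/13) → (37/13, -49/13); (4/13, -58/13) → (43/13, -136/13); (-100/13, -71/13) → (-61/13, -149/13)
T6 scale by (1/2, -1): (53/13, -112/13) → (53/26, 112/13); (37/13, -49/13) → (37/26, 49/13); (43/13, -136/13) → (43/26, 136/13); (-61/13, -149/13) → (-61/26, 149/13)

image vertices: (53/26, 112/13), (37/26, 49/13), (43/26, 136/13), (-61/26, 149/13)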